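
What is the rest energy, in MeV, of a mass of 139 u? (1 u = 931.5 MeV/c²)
E = mc² = 1.295e5 MeV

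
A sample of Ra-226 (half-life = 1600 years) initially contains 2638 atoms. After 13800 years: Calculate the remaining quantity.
N = N₀(1/2)^(t/t½) = 6.682 atoms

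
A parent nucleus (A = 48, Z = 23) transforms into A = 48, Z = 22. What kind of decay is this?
ΔA = 0, ΔZ = -1 ⇒ beta-plus decay (β⁺) or electron capture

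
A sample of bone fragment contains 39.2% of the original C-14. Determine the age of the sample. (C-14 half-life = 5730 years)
Age = t½ × log₂(1/ratio) = 7742 years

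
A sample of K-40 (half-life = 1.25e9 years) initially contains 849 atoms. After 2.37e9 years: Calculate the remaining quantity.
N = N₀(1/2)^(t/t½) = 228.1 atoms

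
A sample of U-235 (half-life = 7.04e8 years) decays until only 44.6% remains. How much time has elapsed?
t = t½ × log₂(N₀/N) = 8.201e8 years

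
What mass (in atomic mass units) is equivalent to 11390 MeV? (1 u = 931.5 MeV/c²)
m = E/c² = 12.23 u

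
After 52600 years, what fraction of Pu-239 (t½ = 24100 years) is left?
N/N₀ = (1/2)^(t/t½) = 0.2203 = 22%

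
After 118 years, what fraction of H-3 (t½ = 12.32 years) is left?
N/N₀ = (1/2)^(t/t½) = 0.001308 = 0.131%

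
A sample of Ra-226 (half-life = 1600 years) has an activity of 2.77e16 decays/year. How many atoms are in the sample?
N = A/λ = 6.394e19 atoms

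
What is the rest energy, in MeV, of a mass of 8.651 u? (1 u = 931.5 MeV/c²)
E = mc² = 8058 MeV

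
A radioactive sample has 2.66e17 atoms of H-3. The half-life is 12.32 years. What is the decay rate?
A = λN = 1.497e16 decays/year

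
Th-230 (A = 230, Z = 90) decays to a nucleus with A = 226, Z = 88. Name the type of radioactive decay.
ΔA = -4, ΔZ = -2 ⇒ alpha decay (α)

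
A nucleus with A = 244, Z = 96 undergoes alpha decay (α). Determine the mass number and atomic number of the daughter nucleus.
Daughter: A = 240, Z = 94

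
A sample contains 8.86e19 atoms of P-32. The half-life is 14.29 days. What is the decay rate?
A = λN = 4.298e18 decays/day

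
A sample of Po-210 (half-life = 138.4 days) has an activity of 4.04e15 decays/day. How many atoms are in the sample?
N = A/λ = 8.067e17 atoms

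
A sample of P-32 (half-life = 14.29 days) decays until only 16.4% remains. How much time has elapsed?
t = t½ × log₂(N₀/N) = 37.27 days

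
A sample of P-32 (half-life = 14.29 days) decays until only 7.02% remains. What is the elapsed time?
t = t½ × log₂(N₀/N) = 54.76 days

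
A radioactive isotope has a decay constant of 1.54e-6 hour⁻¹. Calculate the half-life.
t½ = ln(2)/λ = 4.501e5 hours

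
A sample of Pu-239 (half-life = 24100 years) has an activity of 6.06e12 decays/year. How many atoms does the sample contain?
N = A/λ = 2.107e17 atoms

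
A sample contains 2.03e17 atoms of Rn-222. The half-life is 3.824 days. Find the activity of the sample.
A = λN = 3.68e16 decays/day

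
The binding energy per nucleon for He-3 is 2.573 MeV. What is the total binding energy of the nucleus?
B.E. = 2.573 × 3 = 7.719 MeV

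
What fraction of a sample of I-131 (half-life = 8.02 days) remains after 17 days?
N/N₀ = (1/2)^(t/t½) = 0.2301 = 23%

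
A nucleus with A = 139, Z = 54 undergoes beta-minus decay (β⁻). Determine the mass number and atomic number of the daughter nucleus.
Daughter: A = 139, Z = 55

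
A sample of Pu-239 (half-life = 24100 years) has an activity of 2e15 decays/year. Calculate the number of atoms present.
N = A/λ = 6.954e19 atoms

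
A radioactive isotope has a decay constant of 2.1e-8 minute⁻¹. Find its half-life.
t½ = ln(2)/λ = 3.301e7 minutes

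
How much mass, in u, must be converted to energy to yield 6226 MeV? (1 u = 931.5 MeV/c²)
m = E/c² = 6.684 u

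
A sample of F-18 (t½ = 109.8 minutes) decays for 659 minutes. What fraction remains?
N/N₀ = (1/2)^(t/t½) = 0.01561 = 1.56%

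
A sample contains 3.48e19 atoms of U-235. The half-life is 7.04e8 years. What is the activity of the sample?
A = λN = 3.426e10 decays/year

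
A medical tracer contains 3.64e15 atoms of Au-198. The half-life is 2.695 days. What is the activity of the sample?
A = λN = 9.362e14 decays/day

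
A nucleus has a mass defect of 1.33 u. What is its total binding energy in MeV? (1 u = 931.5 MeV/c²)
B.E. = Δm × 931.5 = 1239 MeV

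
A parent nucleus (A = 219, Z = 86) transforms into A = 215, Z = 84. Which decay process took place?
ΔA = -4, ΔZ = -2 ⇒ alpha decay (α)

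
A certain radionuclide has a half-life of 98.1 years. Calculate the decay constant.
λ = ln(2)/t½ = 0.007066 year⁻¹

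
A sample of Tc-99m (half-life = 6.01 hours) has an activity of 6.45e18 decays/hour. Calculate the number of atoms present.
N = A/λ = 5.593e19 atoms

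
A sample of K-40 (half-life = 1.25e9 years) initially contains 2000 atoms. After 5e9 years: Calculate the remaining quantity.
N = N₀(1/2)^(t/t½) = 125 atoms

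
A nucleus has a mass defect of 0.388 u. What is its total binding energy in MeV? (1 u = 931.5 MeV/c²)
B.E. = Δm × 931.5 = 361.4 MeV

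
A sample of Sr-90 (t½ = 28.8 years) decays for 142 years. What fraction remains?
N/N₀ = (1/2)^(t/t½) = 0.03279 = 3.28%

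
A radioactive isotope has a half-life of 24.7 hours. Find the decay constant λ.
λ = ln(2)/t½ = 0.02806 hour⁻¹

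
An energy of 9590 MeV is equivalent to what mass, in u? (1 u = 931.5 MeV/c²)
m = E/c² = 10.3 u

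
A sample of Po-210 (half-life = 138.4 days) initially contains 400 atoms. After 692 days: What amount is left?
N = N₀(1/2)^(t/t½) = 12.5 atoms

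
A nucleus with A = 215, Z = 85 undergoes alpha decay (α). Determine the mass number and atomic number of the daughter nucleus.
Daughter: A = 211, Z = 83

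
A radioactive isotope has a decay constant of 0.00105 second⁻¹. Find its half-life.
t½ = ln(2)/λ = 660.1 seconds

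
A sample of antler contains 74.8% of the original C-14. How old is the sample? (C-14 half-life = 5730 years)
Age = t½ × log₂(1/ratio) = 2400 years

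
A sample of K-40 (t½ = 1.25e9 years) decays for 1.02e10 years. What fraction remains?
N/N₀ = (1/2)^(t/t½) = 0.003496 = 0.35%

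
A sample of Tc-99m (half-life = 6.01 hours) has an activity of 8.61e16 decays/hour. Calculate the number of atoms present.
N = A/λ = 7.465e17 atoms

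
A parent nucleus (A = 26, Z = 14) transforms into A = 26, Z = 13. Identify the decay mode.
ΔA = 0, ΔZ = -1 ⇒ beta-plus decay (β⁺) or electron capture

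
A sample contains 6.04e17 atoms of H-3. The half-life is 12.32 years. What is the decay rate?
A = λN = 3.398e16 decays/year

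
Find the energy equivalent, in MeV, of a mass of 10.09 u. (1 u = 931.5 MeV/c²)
E = mc² = 9399 MeV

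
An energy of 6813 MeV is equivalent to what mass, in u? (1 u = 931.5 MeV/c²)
m = E/c² = 7.314 u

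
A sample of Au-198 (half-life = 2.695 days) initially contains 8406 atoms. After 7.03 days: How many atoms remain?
N = N₀(1/2)^(t/t½) = 1378 atoms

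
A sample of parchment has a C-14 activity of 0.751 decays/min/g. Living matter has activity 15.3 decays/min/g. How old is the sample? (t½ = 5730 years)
Age = t½ × log₂(A₀/A) = 24920 years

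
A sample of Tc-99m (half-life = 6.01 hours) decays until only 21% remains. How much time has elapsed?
t = t½ × log₂(N₀/N) = 13.53 hours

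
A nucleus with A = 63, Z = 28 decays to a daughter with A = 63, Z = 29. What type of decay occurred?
ΔA = 0, ΔZ = +1 ⇒ beta-minus decay (β⁻)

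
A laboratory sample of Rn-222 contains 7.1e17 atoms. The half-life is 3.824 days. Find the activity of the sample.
A = λN = 1.287e17 decays/day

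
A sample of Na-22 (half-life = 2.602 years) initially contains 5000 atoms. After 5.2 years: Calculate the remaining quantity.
N = N₀(1/2)^(t/t½) = 1251 atoms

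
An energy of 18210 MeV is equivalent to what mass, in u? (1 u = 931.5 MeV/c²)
m = E/c² = 19.55 u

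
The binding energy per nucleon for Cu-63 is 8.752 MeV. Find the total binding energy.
B.E. = 8.752 × 63 = 551.4 MeV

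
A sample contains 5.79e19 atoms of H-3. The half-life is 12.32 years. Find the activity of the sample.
A = λN = 3.258e18 decays/year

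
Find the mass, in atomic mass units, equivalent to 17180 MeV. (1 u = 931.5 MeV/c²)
m = E/c² = 18.44 u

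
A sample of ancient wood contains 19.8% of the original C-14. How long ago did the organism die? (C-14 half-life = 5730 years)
Age = t½ × log₂(1/ratio) = 13390 years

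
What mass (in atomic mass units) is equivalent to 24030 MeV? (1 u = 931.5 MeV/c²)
m = E/c² = 25.8 u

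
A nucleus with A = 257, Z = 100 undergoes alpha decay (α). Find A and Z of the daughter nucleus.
Daughter: A = 253, Z = 98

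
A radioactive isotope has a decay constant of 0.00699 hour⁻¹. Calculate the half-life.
t½ = ln(2)/λ = 99.16 hours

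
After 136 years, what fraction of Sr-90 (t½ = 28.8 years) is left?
N/N₀ = (1/2)^(t/t½) = 0.03789 = 3.79%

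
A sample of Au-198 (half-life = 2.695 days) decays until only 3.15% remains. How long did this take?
t = t½ × log₂(N₀/N) = 13.44 days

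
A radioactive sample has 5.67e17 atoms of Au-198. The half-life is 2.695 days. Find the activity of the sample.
A = λN = 1.458e17 decays/day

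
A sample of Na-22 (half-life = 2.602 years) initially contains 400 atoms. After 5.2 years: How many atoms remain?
N = N₀(1/2)^(t/t½) = 100.1 atoms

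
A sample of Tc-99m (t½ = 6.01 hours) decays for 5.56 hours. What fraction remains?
N/N₀ = (1/2)^(t/t½) = 0.5266 = 52.7%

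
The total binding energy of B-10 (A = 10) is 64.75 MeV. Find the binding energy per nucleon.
B.E./A = 64.75/10 = 6.475 MeV/nucleon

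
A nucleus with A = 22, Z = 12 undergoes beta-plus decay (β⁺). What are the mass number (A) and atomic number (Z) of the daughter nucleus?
Daughter: A = 22, Z = 11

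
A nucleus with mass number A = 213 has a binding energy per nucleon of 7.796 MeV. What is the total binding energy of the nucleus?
B.E. = 7.796 × 213 = 1661 MeV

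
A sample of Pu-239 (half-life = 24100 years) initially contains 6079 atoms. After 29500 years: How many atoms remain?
N = N₀(1/2)^(t/t½) = 2602 atoms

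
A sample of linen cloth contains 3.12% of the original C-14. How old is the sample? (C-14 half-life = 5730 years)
Age = t½ × log₂(1/ratio) = 28660 years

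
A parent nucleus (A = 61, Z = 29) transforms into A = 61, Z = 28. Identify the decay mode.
ΔA = 0, ΔZ = -1 ⇒ beta-plus decay (β⁺) or electron capture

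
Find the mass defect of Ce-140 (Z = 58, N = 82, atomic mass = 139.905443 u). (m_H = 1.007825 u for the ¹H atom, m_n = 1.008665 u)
Δm = Z·m_H + N·m_n − M = 1.259 u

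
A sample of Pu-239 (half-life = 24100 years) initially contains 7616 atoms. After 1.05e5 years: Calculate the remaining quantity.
N = N₀(1/2)^(t/t½) = 371.7 atoms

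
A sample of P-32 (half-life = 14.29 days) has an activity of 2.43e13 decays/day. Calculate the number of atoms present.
N = A/λ = 5.01e14 atoms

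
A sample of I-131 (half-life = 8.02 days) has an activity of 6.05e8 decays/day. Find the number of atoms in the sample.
N = A/λ = 7e9 atoms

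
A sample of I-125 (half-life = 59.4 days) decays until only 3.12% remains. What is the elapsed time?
t = t½ × log₂(N₀/N) = 297.1 days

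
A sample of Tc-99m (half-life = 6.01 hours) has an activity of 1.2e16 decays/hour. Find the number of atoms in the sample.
N = A/λ = 1.04e17 atoms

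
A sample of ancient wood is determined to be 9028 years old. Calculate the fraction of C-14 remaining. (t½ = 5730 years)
N/N₀ = (1/2)^(t/t½) = 0.3355 = 33.6%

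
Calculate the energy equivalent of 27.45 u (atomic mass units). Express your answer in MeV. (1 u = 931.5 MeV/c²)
E = mc² = 25570 MeV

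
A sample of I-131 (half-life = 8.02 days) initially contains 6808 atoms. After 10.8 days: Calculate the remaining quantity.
N = N₀(1/2)^(t/t½) = 2677 atoms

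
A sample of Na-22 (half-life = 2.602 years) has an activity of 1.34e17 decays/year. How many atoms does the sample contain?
N = A/λ = 5.03e17 atoms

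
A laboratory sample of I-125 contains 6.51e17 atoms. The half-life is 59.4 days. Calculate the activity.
A = λN = 7.597e15 decays/day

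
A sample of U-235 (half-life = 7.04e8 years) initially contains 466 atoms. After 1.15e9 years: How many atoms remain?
N = N₀(1/2)^(t/t½) = 150.2 atoms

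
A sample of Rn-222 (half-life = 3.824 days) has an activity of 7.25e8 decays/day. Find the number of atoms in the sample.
N = A/λ = 4e9 atoms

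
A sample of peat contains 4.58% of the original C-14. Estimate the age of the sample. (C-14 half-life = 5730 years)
Age = t½ × log₂(1/ratio) = 25490 years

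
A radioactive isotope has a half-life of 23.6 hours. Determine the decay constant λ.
λ = ln(2)/t½ = 0.02937 hour⁻¹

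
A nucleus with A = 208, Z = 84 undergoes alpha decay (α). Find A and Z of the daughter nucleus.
Daughter: A = 204, Z = 82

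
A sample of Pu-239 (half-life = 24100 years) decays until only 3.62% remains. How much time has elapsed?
t = t½ × log₂(N₀/N) = 1.154e5 years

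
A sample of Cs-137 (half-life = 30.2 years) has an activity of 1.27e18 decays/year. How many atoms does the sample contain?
N = A/λ = 5.533e19 atoms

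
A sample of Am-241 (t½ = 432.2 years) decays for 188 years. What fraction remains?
N/N₀ = (1/2)^(t/t½) = 0.7397 = 74%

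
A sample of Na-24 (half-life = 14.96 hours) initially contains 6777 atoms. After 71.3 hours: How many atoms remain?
N = N₀(1/2)^(t/t½) = 249.1 atoms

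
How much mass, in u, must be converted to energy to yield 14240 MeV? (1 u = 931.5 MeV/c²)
m = E/c² = 15.29 u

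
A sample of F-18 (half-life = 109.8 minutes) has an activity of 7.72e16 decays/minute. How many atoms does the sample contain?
N = A/λ = 1.223e19 atoms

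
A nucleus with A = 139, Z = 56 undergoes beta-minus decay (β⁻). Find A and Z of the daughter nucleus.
Daughter: A = 139, Z = 57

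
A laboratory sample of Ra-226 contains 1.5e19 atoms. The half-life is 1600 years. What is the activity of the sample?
A = λN = 6.498e15 decays/year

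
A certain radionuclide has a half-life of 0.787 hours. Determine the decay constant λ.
λ = ln(2)/t½ = 0.8807 hour⁻¹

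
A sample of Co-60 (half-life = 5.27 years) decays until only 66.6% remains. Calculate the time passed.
t = t½ × log₂(N₀/N) = 3.09 years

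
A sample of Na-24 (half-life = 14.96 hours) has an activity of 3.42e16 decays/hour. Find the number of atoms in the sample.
N = A/λ = 7.381e17 atoms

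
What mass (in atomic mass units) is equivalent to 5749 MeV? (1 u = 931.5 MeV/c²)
m = E/c² = 6.172 u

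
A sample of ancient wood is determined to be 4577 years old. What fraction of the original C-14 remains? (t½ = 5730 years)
N/N₀ = (1/2)^(t/t½) = 0.5748 = 57.5%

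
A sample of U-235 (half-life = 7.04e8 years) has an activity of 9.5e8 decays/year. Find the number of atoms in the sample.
N = A/λ = 9.649e17 atoms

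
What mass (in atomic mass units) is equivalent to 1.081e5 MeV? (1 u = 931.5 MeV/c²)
m = E/c² = 116 u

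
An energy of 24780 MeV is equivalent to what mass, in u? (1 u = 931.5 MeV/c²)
m = E/c² = 26.6 u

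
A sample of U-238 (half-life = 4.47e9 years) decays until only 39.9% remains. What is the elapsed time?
t = t½ × log₂(N₀/N) = 5.925e9 years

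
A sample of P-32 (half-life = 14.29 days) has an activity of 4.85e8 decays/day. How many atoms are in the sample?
N = A/λ = 9.999e9 atoms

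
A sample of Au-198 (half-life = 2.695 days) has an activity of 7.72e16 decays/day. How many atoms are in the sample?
N = A/λ = 3.002e17 atoms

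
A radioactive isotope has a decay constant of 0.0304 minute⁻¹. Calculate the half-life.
t½ = ln(2)/λ = 22.8 minutes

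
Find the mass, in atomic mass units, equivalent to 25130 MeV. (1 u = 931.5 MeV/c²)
m = E/c² = 26.98 u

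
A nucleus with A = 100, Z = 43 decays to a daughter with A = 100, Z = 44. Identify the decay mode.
ΔA = 0, ΔZ = +1 ⇒ beta-minus decay (β⁻)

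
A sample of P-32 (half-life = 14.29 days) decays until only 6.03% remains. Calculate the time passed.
t = t½ × log₂(N₀/N) = 57.9 days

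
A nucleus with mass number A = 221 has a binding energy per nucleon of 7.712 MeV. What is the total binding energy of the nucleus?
B.E. = 7.712 × 221 = 1704 MeV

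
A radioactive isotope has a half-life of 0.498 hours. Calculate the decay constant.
λ = ln(2)/t½ = 1.392 hour⁻¹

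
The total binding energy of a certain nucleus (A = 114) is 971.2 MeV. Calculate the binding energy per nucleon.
B.E./A = 971.2/114 = 8.519 MeV/nucleon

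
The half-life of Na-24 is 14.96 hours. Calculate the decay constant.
λ = ln(2)/t½ = 0.04633 hour⁻¹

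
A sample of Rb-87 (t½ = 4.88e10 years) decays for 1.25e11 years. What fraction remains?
N/N₀ = (1/2)^(t/t½) = 0.1694 = 16.9%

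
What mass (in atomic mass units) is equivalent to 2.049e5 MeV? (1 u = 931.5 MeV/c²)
m = E/c² = 220 u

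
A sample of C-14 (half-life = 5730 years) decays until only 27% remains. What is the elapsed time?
t = t½ × log₂(N₀/N) = 10820 years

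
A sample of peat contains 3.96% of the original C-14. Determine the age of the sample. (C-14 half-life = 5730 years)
Age = t½ × log₂(1/ratio) = 26690 years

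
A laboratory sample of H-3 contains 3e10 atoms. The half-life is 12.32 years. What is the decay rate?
A = λN = 1.688e9 decays/year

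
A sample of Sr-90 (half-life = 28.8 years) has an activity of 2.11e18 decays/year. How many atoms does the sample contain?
N = A/λ = 8.767e19 atoms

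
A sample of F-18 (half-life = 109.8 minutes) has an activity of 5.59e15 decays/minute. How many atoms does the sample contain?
N = A/λ = 8.855e17 atoms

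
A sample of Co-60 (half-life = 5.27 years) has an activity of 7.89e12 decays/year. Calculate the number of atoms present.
N = A/λ = 5.999e13 atoms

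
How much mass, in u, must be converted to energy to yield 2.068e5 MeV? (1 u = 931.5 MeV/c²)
m = E/c² = 222 u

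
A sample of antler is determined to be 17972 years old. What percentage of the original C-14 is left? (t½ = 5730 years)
N/N₀ = (1/2)^(t/t½) = 0.1137 = 11.4%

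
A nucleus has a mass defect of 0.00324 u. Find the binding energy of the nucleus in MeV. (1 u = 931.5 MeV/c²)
B.E. = Δm × 931.5 = 3.018 MeV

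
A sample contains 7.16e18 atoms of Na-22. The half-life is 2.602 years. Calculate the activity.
A = λN = 1.907e18 decays/year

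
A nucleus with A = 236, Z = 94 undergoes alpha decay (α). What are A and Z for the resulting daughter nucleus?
Daughter: A = 232, Z = 92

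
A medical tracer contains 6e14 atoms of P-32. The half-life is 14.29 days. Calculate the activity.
A = λN = 2.91e13 decays/day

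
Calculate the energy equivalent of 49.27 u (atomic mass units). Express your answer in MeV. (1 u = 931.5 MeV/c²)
E = mc² = 45900 MeV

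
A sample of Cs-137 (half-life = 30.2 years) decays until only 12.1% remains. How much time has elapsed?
t = t½ × log₂(N₀/N) = 92.02 years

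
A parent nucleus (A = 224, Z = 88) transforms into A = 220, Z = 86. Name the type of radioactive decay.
ΔA = -4, ΔZ = -2 ⇒ alpha decay (α)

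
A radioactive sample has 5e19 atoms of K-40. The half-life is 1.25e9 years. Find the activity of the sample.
A = λN = 2.773e10 decays/year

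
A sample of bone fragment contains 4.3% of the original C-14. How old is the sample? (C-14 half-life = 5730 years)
Age = t½ × log₂(1/ratio) = 26010 years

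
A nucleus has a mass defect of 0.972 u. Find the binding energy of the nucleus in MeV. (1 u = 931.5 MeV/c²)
B.E. = Δm × 931.5 = 905.4 MeV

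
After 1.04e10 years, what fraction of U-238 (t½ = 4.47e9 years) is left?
N/N₀ = (1/2)^(t/t½) = 0.1994 = 19.9%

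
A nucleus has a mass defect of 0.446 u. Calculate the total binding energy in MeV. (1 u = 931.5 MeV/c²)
B.E. = Δm × 931.5 = 415.4 MeV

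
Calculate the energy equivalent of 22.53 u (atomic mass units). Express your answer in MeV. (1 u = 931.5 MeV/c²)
E = mc² = 20990 MeV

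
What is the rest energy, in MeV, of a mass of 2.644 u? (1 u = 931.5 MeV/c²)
E = mc² = 2463 MeV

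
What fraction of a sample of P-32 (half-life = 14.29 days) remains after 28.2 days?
N/N₀ = (1/2)^(t/t½) = 0.2547 = 25.5%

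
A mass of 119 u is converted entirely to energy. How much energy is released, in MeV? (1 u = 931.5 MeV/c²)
E = mc² = 1.108e5 MeV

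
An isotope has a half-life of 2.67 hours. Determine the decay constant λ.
λ = ln(2)/t½ = 0.2596 hour⁻¹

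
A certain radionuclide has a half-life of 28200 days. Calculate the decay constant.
λ = ln(2)/t½ = 2.458e-5 day⁻¹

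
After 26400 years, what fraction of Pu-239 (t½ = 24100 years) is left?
N/N₀ = (1/2)^(t/t½) = 0.468 = 46.8%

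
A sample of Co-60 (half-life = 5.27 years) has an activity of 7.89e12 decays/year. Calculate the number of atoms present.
N = A/λ = 5.999e13 atoms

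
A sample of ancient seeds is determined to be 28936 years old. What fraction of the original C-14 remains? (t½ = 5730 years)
N/N₀ = (1/2)^(t/t½) = 0.03019 = 3.02%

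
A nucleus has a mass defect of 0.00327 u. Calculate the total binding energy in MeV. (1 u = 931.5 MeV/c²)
B.E. = Δm × 931.5 = 3.046 MeV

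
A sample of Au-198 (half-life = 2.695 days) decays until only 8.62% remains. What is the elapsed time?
t = t½ × log₂(N₀/N) = 9.53 days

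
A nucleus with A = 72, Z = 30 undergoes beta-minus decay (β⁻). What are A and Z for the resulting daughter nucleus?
Daughter: A = 72, Z = 31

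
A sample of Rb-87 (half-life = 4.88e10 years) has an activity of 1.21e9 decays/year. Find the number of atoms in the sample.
N = A/λ = 8.519e19 atoms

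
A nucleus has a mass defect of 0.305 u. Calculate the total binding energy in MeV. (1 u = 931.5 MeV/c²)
B.E. = Δm × 931.5 = 284.1 MeV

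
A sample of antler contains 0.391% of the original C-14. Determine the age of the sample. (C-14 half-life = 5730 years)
Age = t½ × log₂(1/ratio) = 45830 years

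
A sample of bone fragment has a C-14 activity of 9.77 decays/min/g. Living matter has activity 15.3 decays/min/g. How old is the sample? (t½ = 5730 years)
Age = t½ × log₂(A₀/A) = 3708 years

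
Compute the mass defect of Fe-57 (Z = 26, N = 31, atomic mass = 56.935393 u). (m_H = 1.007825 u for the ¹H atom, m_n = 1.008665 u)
Δm = Z·m_H + N·m_n − M = 0.5367 u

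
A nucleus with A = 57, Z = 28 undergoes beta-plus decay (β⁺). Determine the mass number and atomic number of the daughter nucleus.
Daughter: A = 57, Z = 27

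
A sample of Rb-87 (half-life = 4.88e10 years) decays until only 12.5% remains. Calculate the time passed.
t = t½ × log₂(N₀/N) = 1.464e11 years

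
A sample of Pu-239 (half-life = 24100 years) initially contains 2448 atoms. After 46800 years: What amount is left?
N = N₀(1/2)^(t/t½) = 637.1 atoms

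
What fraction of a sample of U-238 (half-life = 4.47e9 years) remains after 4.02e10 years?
N/N₀ = (1/2)^(t/t½) = 0.001962 = 0.196%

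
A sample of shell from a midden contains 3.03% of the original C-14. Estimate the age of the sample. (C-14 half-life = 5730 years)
Age = t½ × log₂(1/ratio) = 28910 years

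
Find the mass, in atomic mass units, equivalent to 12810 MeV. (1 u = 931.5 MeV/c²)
m = E/c² = 13.75 u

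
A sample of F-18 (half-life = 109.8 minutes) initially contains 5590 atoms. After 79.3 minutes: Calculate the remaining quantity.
N = N₀(1/2)^(t/t½) = 3388 atoms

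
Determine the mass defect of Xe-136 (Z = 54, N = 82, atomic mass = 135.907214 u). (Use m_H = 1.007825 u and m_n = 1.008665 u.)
Δm = Z·m_H + N·m_n − M = 1.226 u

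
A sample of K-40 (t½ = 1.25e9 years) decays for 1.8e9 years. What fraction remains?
N/N₀ = (1/2)^(t/t½) = 0.3686 = 36.9%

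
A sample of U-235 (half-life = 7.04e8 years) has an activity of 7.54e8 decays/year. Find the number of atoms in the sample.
N = A/λ = 7.658e17 atoms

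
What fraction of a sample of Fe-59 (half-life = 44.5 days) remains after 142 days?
N/N₀ = (1/2)^(t/t½) = 0.1095 = 10.9%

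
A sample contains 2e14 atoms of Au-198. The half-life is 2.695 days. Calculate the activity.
A = λN = 5.144e13 decays/day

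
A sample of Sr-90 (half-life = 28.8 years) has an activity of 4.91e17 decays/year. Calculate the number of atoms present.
N = A/λ = 2.04e19 atoms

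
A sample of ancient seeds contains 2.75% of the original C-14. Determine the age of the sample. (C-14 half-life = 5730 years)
Age = t½ × log₂(1/ratio) = 29710 years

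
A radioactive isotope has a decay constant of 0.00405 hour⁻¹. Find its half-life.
t½ = ln(2)/λ = 171.1 hours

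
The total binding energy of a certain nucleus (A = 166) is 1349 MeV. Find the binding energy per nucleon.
B.E./A = 1349/166 = 8.127 MeV/nucleon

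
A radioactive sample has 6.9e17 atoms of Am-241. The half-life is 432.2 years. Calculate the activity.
A = λN = 1.107e15 decays/year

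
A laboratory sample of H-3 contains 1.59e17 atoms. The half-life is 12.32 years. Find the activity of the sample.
A = λN = 8.946e15 decays/year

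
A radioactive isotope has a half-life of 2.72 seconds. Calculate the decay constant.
λ = ln(2)/t½ = 0.2548 second⁻¹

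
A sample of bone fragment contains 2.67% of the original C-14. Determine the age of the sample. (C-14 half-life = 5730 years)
Age = t½ × log₂(1/ratio) = 29950 years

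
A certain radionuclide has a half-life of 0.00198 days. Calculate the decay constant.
λ = ln(2)/t½ = 350.1 day⁻¹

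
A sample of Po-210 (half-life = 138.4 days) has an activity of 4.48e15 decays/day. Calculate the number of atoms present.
N = A/λ = 8.945e17 atoms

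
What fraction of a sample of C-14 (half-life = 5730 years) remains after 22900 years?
N/N₀ = (1/2)^(t/t½) = 0.06265 = 6.27%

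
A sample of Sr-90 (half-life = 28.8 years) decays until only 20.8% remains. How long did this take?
t = t½ × log₂(N₀/N) = 65.24 years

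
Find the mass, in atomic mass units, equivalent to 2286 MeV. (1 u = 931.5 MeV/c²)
m = E/c² = 2.454 u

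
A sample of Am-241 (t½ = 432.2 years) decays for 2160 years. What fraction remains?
N/N₀ = (1/2)^(t/t½) = 0.0313 = 3.13%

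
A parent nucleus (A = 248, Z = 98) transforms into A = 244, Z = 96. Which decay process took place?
ΔA = -4, ΔZ = -2 ⇒ alpha decay (α)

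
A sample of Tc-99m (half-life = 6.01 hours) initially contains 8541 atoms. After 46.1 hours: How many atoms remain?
N = N₀(1/2)^(t/t½) = 41.92 atoms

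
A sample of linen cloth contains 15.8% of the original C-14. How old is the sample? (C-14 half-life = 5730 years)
Age = t½ × log₂(1/ratio) = 15250 years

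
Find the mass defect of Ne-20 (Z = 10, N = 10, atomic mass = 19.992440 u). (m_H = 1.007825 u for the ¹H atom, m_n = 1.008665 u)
Δm = Z·m_H + N·m_n − M = 0.1725 u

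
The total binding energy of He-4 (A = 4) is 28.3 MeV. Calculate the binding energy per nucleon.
B.E./A = 28.3/4 = 7.075 MeV/nucleon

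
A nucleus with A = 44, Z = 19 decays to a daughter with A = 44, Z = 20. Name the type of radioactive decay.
ΔA = 0, ΔZ = +1 ⇒ beta-minus decay (β⁻)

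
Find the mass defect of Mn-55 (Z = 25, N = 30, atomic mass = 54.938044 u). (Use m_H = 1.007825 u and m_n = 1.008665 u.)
Δm = Z·m_H + N·m_n − M = 0.5175 u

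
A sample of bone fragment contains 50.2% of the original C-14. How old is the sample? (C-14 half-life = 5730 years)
Age = t½ × log₂(1/ratio) = 5697 years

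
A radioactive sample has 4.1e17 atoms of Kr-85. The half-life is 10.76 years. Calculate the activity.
A = λN = 2.641e16 decays/year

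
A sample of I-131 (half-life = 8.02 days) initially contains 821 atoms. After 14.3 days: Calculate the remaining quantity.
N = N₀(1/2)^(t/t½) = 238.6 atoms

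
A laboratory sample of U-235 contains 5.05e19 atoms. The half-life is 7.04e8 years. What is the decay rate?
A = λN = 4.972e10 decays/year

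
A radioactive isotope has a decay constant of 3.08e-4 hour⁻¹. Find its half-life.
t½ = ln(2)/λ = 2250 hours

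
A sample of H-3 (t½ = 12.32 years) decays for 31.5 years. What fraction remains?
N/N₀ = (1/2)^(t/t½) = 0.1699 = 17%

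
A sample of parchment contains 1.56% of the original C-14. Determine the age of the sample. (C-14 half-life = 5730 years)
Age = t½ × log₂(1/ratio) = 34390 years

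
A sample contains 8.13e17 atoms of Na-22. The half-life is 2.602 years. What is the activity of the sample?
A = λN = 2.166e17 decays/year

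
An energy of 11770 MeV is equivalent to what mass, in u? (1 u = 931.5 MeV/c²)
m = E/c² = 12.64 u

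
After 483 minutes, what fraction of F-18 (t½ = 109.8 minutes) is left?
N/N₀ = (1/2)^(t/t½) = 0.0474 = 4.74%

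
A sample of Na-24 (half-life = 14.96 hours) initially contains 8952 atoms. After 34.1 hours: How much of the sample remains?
N = N₀(1/2)^(t/t½) = 1844 atoms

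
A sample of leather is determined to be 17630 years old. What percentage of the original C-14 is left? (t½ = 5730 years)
N/N₀ = (1/2)^(t/t½) = 0.1185 = 11.9%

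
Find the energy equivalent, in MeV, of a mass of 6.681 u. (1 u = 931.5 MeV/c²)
E = mc² = 6223 MeV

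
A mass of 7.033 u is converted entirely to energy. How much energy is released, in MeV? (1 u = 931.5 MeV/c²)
E = mc² = 6551 MeV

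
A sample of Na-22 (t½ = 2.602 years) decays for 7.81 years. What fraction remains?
N/N₀ = (1/2)^(t/t½) = 0.1249 = 12.5%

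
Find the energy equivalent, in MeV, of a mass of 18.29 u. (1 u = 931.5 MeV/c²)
E = mc² = 17040 MeV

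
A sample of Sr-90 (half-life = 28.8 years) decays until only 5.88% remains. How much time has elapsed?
t = t½ × log₂(N₀/N) = 117.7 years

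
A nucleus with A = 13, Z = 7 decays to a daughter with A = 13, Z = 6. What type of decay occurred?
ΔA = 0, ΔZ = -1 ⇒ beta-plus decay (β⁺) or electron capture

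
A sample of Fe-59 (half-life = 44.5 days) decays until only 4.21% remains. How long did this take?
t = t½ × log₂(N₀/N) = 203.4 days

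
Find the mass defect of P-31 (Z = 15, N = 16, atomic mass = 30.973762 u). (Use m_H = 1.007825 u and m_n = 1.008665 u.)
Δm = Z·m_H + N·m_n − M = 0.2823 u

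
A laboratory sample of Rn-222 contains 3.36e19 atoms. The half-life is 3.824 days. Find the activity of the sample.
A = λN = 6.09e18 decays/day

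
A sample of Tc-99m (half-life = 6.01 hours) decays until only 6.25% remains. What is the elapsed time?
t = t½ × log₂(N₀/N) = 24.04 hours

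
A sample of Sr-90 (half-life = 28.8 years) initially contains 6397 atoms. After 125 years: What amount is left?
N = N₀(1/2)^(t/t½) = 315.8 atoms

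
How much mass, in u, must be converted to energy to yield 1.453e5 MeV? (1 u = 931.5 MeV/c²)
m = E/c² = 156 u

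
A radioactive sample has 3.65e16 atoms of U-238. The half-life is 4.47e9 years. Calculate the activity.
A = λN = 5.66e6 decays/year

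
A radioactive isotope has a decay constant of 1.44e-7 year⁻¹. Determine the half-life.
t½ = ln(2)/λ = 4.814e6 years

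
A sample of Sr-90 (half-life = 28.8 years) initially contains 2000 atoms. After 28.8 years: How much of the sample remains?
N = N₀(1/2)^(t/t½) = 1000 atoms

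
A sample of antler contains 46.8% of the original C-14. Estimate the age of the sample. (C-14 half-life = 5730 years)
Age = t½ × log₂(1/ratio) = 6277 years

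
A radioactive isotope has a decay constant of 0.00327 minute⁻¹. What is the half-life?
t½ = ln(2)/λ = 212 minutes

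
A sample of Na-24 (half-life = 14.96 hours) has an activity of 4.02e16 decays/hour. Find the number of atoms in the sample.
N = A/λ = 8.676e17 atoms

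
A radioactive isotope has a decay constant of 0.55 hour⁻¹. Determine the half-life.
t½ = ln(2)/λ = 1.26 hours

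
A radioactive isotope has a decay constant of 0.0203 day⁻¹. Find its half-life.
t½ = ln(2)/λ = 34.15 days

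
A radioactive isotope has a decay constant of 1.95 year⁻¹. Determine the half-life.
t½ = ln(2)/λ = 0.3555 years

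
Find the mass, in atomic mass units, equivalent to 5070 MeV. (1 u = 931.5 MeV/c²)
m = E/c² = 5.443 u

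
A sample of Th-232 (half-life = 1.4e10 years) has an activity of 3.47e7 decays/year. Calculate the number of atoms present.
N = A/λ = 7.009e17 atoms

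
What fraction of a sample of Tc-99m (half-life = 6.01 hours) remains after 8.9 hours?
N/N₀ = (1/2)^(t/t½) = 0.3583 = 35.8%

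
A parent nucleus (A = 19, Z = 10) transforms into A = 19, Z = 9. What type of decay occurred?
ΔA = 0, ΔZ = -1 ⇒ beta-plus decay (β⁺) or electron capture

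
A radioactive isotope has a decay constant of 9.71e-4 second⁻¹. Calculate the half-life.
t½ = ln(2)/λ = 713.8 seconds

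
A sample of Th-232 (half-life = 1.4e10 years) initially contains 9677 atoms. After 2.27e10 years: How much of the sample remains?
N = N₀(1/2)^(t/t½) = 3145 atoms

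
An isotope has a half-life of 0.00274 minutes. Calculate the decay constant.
λ = ln(2)/t½ = 253 minute⁻¹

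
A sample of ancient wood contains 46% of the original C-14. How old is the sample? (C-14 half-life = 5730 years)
Age = t½ × log₂(1/ratio) = 6419 years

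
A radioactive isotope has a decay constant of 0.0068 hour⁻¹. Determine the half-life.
t½ = ln(2)/λ = 101.9 hours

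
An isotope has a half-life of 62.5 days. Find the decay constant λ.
λ = ln(2)/t½ = 0.01109 day⁻¹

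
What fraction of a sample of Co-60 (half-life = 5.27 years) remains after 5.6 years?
N/N₀ = (1/2)^(t/t½) = 0.4788 = 47.9%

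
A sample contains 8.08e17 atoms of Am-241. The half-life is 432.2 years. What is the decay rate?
A = λN = 1.296e15 decays/year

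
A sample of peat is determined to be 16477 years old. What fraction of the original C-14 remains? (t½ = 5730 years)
N/N₀ = (1/2)^(t/t½) = 0.1363 = 13.6%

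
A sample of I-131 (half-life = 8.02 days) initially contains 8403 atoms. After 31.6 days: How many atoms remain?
N = N₀(1/2)^(t/t½) = 547.4 atoms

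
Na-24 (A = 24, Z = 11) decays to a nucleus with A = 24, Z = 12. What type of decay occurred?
ΔA = 0, ΔZ = +1 ⇒ beta-minus decay (β⁻)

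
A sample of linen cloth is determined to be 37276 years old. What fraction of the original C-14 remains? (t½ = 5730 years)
N/N₀ = (1/2)^(t/t½) = 0.01101 = 1.1%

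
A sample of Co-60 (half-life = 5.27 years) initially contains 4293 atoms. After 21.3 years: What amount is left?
N = N₀(1/2)^(t/t½) = 260.7 atoms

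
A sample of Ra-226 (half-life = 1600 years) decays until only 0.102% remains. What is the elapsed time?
t = t½ × log₂(N₀/N) = 15900 years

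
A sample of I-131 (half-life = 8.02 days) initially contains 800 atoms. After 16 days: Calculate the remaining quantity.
N = N₀(1/2)^(t/t½) = 200.7 atoms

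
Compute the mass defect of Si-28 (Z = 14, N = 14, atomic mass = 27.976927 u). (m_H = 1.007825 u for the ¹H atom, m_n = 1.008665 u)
Δm = Z·m_H + N·m_n − M = 0.2539 u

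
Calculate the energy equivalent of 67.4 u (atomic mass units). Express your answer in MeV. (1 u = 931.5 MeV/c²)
E = mc² = 62780 MeV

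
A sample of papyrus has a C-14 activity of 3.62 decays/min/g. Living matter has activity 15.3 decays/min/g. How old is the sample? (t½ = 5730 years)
Age = t½ × log₂(A₀/A) = 11920 years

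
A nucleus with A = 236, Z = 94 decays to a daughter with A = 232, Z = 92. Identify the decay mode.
ΔA = -4, ΔZ = -2 ⇒ alpha decay (α)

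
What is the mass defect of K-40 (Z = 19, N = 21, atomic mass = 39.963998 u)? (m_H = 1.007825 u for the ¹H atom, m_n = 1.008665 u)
Δm = Z·m_H + N·m_n − M = 0.3666 u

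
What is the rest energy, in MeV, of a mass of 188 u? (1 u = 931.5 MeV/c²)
E = mc² = 1.751e5 MeV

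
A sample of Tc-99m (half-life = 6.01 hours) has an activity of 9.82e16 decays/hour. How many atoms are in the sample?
N = A/λ = 8.515e17 atoms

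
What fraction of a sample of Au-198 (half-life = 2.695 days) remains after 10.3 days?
N/N₀ = (1/2)^(t/t½) = 0.07071 = 7.07%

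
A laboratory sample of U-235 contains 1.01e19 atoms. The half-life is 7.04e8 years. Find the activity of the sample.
A = λN = 9.944e9 decays/year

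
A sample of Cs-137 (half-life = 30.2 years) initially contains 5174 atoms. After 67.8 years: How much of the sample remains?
N = N₀(1/2)^(t/t½) = 1091 atoms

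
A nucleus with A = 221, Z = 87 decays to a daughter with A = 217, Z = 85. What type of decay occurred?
ΔA = -4, ΔZ = -2 ⇒ alpha decay (α)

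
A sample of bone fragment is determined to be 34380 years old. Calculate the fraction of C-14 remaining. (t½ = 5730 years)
N/N₀ = (1/2)^(t/t½) = 0.01562 = 1.56%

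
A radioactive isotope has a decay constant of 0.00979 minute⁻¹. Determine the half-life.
t½ = ln(2)/λ = 70.8 minutes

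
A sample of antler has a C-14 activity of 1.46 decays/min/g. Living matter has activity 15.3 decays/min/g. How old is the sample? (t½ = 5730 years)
Age = t½ × log₂(A₀/A) = 19420 years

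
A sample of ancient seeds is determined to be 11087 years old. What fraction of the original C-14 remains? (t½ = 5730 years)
N/N₀ = (1/2)^(t/t½) = 0.2615 = 26.2%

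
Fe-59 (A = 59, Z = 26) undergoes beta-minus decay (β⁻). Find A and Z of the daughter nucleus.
Daughter: A = 59, Z = 27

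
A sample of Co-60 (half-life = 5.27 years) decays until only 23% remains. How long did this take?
t = t½ × log₂(N₀/N) = 11.17 years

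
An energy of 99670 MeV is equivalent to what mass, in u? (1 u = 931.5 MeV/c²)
m = E/c² = 107 u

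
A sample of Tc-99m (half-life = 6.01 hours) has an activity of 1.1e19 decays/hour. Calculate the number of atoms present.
N = A/λ = 9.538e19 atoms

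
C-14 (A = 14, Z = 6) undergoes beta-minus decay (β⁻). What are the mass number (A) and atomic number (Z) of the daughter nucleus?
Daughter: A = 14, Z = 7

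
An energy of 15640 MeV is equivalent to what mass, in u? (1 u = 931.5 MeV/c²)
m = E/c² = 16.79 u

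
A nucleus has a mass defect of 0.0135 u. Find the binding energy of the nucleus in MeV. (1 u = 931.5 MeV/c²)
B.E. = Δm × 931.5 = 12.58 MeV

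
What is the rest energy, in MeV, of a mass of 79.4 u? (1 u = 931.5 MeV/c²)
E = mc² = 73960 MeV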